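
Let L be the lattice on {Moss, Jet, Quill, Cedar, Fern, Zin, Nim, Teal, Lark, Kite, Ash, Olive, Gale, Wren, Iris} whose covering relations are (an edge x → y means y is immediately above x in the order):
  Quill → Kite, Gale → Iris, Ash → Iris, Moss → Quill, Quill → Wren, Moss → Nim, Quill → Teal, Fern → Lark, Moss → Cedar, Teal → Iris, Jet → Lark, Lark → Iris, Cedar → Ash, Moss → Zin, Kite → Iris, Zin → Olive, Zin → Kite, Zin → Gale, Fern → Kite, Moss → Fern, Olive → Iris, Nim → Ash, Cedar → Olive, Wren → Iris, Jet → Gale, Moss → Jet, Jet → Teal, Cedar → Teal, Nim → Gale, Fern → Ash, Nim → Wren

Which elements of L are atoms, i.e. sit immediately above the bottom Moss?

Cedar, Fern, Jet, Nim, Quill, Zin

The atoms are exactly the elements that cover Moss: Cedar, Fern, Jet, Nim, Quill, Zin.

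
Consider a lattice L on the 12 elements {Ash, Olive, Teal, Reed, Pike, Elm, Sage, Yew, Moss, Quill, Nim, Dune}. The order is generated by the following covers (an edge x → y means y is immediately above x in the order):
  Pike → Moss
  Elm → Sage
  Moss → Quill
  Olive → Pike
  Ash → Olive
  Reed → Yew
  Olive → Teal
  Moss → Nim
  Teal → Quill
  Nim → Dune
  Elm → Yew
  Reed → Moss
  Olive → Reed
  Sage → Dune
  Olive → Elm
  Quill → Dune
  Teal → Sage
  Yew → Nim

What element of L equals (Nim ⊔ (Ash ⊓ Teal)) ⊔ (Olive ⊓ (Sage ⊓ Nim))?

Nim

Ash ∧ Teal = Ash
Nim ∨ Ash = Nim
Sage ∧ Nim = Elm
Olive ∧ Elm = Olive
Nim ∨ Olive = Nim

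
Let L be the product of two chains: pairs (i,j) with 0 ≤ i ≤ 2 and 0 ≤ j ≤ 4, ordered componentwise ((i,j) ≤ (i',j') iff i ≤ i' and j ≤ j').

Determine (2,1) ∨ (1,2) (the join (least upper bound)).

(2,2)

In a product of chains, the join is componentwise max, giving (2,2).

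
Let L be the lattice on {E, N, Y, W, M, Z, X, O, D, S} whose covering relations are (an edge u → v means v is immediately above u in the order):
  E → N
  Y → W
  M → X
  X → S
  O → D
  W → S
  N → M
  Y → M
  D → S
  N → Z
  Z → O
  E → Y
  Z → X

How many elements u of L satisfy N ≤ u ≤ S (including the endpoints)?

7

The interval [N, S] = {D, M, N, O, S, X, Z}, which has 7 elements.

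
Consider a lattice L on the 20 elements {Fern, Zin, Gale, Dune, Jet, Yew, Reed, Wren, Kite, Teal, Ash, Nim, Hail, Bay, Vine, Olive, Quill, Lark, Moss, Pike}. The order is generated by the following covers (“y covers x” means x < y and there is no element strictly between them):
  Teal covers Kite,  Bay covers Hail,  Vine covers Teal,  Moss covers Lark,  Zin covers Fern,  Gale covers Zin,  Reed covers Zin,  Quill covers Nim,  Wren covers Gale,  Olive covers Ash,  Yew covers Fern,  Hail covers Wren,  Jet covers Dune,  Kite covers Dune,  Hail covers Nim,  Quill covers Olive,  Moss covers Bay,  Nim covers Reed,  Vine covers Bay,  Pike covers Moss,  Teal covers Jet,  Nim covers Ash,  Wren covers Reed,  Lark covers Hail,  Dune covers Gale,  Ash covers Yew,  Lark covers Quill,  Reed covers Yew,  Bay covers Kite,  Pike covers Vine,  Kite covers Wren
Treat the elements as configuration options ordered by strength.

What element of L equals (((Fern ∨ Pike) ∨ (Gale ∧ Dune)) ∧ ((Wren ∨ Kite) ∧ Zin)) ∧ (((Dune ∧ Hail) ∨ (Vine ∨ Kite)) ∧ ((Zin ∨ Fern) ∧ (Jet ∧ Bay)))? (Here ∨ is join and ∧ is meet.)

Fern ∨ Pike = Pike
Gale ∧ Dune = Gale
Pike ∨ Gale = Pike
Wren ∨ Kite = Kite
Kite ∧ Zin = Zin
Pike ∧ Zin = Zin
Dune ∧ Hail = Gale
Vine ∨ Kite = Vine
Gale ∨ Vine = Vine
Zin ∨ Fern = Zin
Jet ∧ Bay = Dune
Zin ∧ Dune = Zin
Vine ∧ Zin = Zin
Zin ∧ Zin = Zin

Zin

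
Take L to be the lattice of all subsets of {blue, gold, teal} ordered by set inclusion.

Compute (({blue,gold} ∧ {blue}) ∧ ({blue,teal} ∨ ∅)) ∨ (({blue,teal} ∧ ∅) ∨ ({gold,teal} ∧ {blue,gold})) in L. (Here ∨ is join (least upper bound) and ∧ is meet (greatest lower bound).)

{blue,gold}

{blue,gold} ∧ {blue} = {blue}
{blue,teal} ∨ ∅ = {blue,teal}
{blue} ∧ {blue,teal} = {blue}
{blue,teal} ∧ ∅ = ∅
{gold,teal} ∧ {blue,gold} = {gold}
∅ ∨ {gold} = {gold}
{blue} ∨ {gold} = {blue,gold}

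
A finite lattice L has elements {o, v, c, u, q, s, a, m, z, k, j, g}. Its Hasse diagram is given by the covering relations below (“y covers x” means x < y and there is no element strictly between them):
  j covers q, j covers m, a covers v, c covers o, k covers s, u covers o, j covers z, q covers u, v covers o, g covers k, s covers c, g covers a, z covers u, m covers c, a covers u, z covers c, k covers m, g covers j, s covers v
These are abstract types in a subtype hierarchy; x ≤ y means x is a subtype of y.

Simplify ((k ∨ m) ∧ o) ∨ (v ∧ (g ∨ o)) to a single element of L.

k ∨ m = k
k ∧ o = o
g ∨ o = g
v ∧ g = v
o ∨ v = v

v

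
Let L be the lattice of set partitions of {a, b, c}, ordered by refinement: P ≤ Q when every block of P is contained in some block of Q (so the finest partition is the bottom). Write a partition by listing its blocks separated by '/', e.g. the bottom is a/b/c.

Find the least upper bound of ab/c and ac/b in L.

abc

The join of ab/c and ac/b merges any blocks that overlap across the partitions, giving abc.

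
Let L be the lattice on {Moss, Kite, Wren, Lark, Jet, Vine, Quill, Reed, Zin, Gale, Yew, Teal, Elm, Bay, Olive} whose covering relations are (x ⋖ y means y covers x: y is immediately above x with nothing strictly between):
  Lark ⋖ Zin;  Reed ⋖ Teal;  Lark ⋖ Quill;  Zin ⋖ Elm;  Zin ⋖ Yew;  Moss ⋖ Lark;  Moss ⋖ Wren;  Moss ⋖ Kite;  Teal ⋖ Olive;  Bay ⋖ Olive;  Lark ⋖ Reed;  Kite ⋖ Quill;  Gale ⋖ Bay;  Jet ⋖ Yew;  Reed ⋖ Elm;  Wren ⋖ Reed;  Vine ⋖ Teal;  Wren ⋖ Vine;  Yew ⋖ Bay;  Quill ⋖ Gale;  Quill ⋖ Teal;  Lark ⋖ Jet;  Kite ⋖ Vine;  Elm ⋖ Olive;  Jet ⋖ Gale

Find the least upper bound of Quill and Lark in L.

Common upper bounds of {Quill, Lark}: Bay, Gale, Olive, Quill, Teal.
The least among these is Quill.

Quill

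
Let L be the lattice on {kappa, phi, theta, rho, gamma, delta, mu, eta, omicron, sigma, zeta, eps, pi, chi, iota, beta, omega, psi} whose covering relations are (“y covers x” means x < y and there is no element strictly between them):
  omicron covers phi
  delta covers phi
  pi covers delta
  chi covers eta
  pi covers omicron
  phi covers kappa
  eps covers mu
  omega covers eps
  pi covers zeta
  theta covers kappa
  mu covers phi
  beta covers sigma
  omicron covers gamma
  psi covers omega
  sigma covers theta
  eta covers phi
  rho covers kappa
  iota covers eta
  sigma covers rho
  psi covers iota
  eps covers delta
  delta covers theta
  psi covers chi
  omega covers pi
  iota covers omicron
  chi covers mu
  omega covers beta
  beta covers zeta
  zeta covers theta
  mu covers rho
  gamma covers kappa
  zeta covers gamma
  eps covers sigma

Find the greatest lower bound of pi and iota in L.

omicron

Common lower bounds of {pi, iota}: gamma, kappa, omicron, phi.
The greatest among these is omicron.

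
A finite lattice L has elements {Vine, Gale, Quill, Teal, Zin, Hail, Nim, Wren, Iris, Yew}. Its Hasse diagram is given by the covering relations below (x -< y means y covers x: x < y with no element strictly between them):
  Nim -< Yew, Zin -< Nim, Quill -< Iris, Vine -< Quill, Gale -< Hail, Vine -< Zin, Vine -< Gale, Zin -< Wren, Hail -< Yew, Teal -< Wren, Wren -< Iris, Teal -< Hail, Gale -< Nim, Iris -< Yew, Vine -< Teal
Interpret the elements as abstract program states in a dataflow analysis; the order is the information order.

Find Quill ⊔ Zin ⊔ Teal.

Iris

Common upper bounds of {Quill, Zin, Teal}: Iris, Yew.
The least among these is Iris.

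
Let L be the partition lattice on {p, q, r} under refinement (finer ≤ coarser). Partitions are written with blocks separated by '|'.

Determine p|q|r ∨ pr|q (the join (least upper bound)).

pr|q

Common upper bounds of {p|q|r, pr|q}: pqr, pr|q.
The least among these is pr|q.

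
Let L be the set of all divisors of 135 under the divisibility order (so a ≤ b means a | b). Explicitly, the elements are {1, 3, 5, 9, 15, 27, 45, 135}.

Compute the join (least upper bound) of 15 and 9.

In the divisibility order, the join is the least common multiple: lcm(15, 9) = 45.

45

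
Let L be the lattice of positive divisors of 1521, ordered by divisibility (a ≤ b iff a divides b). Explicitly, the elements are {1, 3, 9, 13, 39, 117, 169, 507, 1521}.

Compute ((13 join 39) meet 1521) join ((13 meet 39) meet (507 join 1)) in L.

39

13 ∨ 39 = 39
39 ∧ 1521 = 39
13 ∧ 39 = 13
507 ∨ 1 = 507
13 ∧ 507 = 13
39 ∨ 13 = 39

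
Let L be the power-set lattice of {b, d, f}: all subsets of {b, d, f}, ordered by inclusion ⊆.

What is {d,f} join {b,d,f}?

Under ⊆, join is union: {d,f} ∪ {b,d,f} = {b,d,f}.

{b,d,f}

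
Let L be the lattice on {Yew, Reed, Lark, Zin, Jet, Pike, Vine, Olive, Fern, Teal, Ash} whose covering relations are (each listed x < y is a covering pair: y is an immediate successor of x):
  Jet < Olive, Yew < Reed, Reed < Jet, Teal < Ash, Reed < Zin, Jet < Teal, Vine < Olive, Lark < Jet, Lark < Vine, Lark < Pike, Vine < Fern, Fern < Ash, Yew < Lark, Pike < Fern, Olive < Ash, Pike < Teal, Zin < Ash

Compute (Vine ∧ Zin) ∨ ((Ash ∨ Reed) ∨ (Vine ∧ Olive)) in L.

Ash

Vine ∧ Zin = Yew
Ash ∨ Reed = Ash
Vine ∧ Olive = Vine
Ash ∨ Vine = Ash
Yew ∨ Ash = Ash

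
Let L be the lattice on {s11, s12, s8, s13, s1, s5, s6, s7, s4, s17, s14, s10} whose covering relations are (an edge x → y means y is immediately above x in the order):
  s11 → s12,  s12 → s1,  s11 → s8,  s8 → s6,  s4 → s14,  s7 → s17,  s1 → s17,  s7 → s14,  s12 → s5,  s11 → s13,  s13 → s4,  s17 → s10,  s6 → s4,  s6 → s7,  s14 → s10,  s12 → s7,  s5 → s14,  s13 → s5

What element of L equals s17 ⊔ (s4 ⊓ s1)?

s4 ∧ s1 = s11
s17 ∨ s11 = s17

s17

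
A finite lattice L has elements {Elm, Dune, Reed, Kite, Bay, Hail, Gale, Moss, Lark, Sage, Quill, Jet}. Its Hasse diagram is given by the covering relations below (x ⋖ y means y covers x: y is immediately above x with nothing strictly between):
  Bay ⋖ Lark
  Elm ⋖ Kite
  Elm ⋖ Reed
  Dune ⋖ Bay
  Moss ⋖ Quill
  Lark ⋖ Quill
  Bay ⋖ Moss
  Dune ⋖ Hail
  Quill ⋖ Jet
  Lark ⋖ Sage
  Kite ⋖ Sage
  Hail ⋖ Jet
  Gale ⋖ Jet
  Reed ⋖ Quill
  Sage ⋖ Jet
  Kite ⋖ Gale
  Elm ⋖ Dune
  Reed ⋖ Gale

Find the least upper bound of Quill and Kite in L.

Jet

Common upper bounds of {Quill, Kite}: Jet.
The least among these is Jet.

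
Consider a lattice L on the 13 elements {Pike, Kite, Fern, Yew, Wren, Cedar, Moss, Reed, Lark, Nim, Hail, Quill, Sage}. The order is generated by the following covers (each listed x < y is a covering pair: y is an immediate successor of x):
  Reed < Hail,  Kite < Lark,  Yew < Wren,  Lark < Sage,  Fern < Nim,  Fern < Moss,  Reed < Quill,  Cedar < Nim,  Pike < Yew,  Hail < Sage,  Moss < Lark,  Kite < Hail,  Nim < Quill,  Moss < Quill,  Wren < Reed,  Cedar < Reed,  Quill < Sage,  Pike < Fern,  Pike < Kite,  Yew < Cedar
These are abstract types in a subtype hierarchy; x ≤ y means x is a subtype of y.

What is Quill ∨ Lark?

Common upper bounds of {Quill, Lark}: Sage.
The least among these is Sage.

Sage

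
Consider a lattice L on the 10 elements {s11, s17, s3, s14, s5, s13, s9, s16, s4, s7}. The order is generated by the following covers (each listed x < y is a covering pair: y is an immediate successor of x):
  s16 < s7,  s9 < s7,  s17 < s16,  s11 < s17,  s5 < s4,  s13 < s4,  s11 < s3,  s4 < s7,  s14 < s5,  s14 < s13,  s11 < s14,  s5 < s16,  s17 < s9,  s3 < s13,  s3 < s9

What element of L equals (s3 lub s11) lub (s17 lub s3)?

s3 ∨ s11 = s3
s17 ∨ s3 = s9
s3 ∨ s9 = s9

s9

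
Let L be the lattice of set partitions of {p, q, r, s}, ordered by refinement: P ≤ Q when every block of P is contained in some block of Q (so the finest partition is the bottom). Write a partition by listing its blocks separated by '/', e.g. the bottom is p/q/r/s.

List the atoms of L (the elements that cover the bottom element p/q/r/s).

The atoms are exactly the elements that cover p/q/r/s: p/q/rs, p/qr/s, p/qs/r, pq/r/s, pr/q/s, ps/q/r.

p/q/rs, p/qr/s, p/qs/r, pq/r/s, pr/q/s, ps/q/r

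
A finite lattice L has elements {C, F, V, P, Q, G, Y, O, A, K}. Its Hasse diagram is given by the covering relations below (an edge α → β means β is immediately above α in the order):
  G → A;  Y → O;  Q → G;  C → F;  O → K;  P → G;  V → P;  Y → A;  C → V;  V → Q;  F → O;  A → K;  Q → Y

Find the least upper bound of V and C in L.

Common upper bounds of {V, C}: A, G, K, O, P, Q, V, Y.
The least among these is V.

V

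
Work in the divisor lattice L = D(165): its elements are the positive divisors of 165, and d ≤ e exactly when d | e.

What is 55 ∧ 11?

In the divisibility order, the meet is the greatest common divisor: gcd(55, 11) = 11.

11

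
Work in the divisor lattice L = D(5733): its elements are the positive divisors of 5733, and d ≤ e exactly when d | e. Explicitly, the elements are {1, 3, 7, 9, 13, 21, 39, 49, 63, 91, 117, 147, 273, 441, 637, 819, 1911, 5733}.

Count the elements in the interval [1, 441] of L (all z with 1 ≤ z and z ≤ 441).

9

The interval [1, 441] = {1, 147, 21, 3, 441, 49, 63, 7, 9}, which has 9 elements.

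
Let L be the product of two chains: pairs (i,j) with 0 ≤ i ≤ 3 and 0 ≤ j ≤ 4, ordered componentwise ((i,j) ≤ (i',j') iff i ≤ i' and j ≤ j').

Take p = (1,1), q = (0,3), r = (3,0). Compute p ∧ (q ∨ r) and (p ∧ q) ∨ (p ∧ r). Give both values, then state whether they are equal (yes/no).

q ∨ r = (3,3), so p ∧ (q ∨ r) = (1,1) ∧ (3,3) = (1,1).
p ∧ q = (0,1) and p ∧ r = (1,0), so (p ∧ q) ∨ (p ∧ r) = (0,1) ∨ (1,0) = (1,1).
Equal: yes.

(1,1); (1,1); yes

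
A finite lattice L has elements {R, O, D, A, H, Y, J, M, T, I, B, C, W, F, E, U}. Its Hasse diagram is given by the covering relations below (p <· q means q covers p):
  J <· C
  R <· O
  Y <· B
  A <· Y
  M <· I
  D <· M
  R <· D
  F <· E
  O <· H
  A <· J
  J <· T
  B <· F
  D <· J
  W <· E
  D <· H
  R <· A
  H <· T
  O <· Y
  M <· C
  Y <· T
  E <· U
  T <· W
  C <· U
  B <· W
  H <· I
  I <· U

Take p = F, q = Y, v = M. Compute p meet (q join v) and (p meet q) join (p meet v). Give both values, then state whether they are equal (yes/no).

F; Y; no

q join v = U, so p meet (q join v) = F meet U = F.
p meet q = Y and p meet v = R, so (p meet q) join (p meet v) = Y join R = Y.
Equal: no.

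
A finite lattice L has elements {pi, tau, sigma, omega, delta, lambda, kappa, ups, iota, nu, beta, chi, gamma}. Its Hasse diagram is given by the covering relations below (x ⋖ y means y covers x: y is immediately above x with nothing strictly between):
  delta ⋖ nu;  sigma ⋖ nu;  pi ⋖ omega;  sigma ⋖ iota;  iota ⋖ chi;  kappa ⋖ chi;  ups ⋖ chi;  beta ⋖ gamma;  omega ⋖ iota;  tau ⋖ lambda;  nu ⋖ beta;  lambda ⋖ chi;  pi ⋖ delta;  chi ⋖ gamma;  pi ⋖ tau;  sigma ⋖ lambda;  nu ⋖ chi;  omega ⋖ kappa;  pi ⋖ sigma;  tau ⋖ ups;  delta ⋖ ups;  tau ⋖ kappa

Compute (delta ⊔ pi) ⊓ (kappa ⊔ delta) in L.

delta ∨ pi = delta
kappa ∨ delta = chi
delta ∧ chi = delta

delta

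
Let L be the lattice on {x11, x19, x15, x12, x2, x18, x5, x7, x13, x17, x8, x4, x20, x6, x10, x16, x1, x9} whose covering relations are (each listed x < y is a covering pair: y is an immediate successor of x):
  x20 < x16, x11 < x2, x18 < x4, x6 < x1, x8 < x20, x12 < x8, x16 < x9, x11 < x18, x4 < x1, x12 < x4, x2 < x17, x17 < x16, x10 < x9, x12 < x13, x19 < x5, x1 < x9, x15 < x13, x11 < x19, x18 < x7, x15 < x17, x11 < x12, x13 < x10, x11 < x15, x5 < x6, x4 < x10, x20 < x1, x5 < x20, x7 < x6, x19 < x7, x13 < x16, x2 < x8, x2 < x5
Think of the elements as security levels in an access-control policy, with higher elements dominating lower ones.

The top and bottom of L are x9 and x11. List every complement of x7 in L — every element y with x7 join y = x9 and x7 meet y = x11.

x13, x15, x17

Need y with x7 ∨ y = x9 and x7 ∧ y = x11.
Checking each element gives: x13, x15, x17.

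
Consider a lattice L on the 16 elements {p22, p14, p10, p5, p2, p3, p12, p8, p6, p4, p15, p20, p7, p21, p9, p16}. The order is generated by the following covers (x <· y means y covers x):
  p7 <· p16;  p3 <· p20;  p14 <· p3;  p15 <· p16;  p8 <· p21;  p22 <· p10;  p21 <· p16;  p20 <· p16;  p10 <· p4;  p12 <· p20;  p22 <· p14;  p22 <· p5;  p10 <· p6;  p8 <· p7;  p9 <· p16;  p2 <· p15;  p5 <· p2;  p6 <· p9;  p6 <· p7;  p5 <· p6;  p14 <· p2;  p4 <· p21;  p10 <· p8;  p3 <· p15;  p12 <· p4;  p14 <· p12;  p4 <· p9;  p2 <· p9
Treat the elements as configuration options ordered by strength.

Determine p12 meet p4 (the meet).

Common lower bounds of {p12, p4}: p12, p14, p22.
The greatest among these is p12.

p12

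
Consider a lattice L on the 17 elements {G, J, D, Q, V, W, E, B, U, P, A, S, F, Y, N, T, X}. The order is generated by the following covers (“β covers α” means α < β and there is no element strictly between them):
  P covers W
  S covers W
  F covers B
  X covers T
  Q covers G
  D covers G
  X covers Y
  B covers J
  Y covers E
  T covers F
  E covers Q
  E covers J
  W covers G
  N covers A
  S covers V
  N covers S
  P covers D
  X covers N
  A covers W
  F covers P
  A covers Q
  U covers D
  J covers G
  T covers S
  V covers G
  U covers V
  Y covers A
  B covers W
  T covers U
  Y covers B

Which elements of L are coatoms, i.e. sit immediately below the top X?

The coatoms are exactly the elements covered by X: N, T, Y.

N, T, Y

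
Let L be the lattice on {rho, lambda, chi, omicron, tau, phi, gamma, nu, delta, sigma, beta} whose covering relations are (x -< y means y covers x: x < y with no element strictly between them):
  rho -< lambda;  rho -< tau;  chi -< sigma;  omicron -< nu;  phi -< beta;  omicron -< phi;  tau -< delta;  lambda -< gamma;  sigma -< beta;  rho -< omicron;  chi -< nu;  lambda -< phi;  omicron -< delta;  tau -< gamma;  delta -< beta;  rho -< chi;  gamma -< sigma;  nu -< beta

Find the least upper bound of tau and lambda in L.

Common upper bounds of {tau, lambda}: beta, gamma, sigma.
The least among these is gamma.

gamma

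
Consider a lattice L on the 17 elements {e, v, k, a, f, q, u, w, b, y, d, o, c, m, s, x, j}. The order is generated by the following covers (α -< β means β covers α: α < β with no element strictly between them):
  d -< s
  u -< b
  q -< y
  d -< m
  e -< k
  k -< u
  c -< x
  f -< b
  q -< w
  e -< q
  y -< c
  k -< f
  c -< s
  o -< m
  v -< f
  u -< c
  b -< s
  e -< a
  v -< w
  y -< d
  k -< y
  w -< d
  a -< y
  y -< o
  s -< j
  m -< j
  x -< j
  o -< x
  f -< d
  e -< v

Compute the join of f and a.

d

Common upper bounds of {f, a}: d, j, m, s.
The least among these is d.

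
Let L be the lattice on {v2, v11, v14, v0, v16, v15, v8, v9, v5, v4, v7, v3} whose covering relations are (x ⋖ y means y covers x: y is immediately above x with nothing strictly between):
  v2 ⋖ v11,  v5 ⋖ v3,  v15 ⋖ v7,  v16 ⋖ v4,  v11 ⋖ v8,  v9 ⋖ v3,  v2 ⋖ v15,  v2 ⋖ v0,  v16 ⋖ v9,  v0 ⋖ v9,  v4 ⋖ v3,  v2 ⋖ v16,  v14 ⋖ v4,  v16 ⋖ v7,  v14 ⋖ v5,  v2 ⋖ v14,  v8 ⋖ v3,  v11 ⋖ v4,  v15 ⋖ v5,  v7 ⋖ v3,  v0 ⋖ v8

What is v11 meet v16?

v2

Common lower bounds of {v11, v16}: v2.
The greatest among these is v2.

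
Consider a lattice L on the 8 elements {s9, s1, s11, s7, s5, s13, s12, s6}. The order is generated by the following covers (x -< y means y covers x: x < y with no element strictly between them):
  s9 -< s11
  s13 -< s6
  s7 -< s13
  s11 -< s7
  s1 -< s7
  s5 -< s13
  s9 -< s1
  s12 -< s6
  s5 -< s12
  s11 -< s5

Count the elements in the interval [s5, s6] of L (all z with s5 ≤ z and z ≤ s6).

The interval [s5, s6] = {s12, s13, s5, s6}, which has 4 elements.

4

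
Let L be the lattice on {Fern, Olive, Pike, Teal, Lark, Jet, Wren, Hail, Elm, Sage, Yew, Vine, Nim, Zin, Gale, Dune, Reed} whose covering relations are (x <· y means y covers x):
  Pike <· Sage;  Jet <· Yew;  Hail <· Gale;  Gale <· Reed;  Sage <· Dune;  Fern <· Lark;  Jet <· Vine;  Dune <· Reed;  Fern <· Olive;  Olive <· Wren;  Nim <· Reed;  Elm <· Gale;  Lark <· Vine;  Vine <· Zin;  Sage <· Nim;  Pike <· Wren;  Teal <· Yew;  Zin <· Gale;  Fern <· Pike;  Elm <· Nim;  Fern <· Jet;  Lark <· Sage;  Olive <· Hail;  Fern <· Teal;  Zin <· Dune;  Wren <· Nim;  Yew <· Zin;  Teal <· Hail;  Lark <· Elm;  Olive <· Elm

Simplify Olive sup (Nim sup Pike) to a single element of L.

Nim ∨ Pike = Nim
Olive ∨ Nim = Nim

Nim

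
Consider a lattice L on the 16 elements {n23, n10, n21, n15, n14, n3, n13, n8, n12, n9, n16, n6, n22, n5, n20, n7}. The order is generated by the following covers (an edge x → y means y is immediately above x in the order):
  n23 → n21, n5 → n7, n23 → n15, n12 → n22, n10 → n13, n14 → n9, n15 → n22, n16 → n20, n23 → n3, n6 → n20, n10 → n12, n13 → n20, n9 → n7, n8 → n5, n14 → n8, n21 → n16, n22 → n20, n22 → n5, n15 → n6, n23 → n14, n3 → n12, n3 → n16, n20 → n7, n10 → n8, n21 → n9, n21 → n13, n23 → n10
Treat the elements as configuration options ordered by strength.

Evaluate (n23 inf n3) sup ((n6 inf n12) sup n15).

n15

n23 ∧ n3 = n23
n6 ∧ n12 = n23
n23 ∨ n15 = n15
n23 ∨ n15 = n15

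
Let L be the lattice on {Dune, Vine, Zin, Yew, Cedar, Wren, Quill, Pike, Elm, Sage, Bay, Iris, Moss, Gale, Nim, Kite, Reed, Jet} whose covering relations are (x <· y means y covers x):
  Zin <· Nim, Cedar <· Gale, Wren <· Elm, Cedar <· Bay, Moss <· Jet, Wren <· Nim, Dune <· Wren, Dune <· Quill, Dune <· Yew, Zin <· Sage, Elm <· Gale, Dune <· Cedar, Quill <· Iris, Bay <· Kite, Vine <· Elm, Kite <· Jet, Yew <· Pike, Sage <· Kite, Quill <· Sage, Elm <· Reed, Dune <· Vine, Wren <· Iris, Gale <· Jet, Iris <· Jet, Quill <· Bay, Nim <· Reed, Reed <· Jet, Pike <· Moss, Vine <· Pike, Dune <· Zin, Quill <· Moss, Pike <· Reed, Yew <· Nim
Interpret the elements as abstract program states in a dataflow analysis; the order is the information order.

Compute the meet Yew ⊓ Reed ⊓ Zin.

Common lower bounds of {Yew, Reed, Zin}: Dune.
The greatest among these is Dune.

Dune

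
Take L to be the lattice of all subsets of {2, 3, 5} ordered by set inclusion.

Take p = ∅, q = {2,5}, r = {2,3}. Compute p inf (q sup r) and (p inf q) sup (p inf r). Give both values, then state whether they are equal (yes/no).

∅; ∅; yes

q sup r = {2,3,5}, so p inf (q sup r) = ∅ inf {2,3,5} = ∅.
p inf q = ∅ and p inf r = ∅, so (p inf q) sup (p inf r) = ∅ sup ∅ = ∅.
Equal: yes.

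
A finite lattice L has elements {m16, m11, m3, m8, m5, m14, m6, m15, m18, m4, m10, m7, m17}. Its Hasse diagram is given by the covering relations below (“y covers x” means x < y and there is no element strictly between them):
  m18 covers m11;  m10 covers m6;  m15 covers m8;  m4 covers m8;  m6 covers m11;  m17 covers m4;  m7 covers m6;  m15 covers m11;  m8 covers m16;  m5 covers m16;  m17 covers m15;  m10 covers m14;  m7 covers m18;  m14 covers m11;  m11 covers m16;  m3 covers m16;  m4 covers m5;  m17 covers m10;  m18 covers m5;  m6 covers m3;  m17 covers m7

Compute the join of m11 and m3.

Common upper bounds of {m11, m3}: m10, m17, m6, m7.
The least among these is m6.

m6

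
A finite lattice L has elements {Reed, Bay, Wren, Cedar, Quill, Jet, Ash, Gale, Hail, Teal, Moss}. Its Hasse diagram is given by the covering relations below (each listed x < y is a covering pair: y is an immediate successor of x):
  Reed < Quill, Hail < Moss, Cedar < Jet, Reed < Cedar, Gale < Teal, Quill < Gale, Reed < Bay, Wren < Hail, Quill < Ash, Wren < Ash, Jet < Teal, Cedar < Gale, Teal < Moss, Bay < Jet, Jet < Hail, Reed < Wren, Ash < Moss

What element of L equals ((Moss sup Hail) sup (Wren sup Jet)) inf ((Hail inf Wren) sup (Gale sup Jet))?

Moss ∨ Hail = Moss
Wren ∨ Jet = Hail
Moss ∨ Hail = Moss
Hail ∧ Wren = Wren
Gale ∨ Jet = Teal
Wren ∨ Teal = Moss
Moss ∧ Moss = Moss

Moss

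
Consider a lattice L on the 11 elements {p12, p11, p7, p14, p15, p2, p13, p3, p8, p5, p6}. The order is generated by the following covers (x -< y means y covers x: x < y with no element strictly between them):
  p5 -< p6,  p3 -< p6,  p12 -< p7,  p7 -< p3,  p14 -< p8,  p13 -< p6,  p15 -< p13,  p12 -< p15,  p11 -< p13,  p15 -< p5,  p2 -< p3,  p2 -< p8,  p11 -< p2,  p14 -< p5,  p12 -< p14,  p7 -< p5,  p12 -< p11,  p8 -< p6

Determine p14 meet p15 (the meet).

p12

Common lower bounds of {p14, p15}: p12.
The greatest among these is p12.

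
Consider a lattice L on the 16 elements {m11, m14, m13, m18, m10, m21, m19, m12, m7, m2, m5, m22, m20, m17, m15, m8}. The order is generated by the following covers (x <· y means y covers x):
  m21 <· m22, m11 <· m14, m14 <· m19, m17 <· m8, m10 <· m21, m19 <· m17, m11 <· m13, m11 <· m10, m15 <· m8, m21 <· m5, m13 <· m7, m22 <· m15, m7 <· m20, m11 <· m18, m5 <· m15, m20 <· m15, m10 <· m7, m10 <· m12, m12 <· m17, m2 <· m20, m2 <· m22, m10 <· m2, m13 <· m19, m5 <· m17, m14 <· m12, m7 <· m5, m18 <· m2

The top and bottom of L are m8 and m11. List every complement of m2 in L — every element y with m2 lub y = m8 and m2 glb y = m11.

Need y with m2 ∨ y = m8 and m2 ∧ y = m11.
Checking each element gives: m14, m19.

m14, m19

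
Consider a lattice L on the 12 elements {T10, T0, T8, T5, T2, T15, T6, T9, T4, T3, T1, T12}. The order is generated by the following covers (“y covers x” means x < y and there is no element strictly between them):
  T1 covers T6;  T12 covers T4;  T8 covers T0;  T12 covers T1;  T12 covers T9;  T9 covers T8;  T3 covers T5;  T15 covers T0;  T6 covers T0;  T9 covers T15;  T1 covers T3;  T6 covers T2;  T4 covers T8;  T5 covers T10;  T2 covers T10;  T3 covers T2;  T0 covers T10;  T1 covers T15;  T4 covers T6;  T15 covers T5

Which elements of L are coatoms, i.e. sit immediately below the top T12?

The coatoms are exactly the elements covered by T12: T1, T4, T9.

T1, T4, T9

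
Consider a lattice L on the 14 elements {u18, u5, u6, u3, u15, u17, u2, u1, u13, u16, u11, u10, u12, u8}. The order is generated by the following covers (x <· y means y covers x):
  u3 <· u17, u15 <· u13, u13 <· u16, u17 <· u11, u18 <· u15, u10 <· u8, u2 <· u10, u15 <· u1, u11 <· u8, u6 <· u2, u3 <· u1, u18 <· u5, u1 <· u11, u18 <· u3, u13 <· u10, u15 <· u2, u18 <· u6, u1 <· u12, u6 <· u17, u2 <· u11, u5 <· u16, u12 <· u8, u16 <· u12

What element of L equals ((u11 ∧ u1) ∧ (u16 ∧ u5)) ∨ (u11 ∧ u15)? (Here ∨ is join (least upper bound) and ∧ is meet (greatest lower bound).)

u11 ∧ u1 = u1
u16 ∧ u5 = u5
u1 ∧ u5 = u18
u11 ∧ u15 = u15
u18 ∨ u15 = u15

u15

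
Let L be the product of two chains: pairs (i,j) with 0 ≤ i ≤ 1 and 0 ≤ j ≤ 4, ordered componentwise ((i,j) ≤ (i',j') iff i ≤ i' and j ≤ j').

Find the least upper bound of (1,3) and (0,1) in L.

Common upper bounds of {(1,3), (0,1)}: (1,3), (1,4).
The least among these is (1,3).

(1,3)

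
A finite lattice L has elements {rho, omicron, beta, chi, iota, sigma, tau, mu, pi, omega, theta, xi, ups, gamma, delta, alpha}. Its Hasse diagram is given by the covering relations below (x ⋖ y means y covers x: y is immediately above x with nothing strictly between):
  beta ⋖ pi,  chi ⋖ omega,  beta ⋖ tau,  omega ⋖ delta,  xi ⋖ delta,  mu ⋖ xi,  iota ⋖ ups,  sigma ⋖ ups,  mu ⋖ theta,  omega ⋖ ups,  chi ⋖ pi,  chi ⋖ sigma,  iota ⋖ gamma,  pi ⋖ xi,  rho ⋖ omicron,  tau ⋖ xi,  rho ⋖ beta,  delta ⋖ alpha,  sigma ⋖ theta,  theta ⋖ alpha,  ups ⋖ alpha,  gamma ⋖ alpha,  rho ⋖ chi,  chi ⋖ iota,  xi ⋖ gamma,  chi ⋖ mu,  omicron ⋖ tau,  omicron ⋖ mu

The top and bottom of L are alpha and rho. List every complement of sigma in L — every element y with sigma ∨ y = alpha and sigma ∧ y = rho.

Need y with sigma ∨ y = alpha and sigma ∧ y = rho.
Checking each element gives: beta, tau.

beta, tau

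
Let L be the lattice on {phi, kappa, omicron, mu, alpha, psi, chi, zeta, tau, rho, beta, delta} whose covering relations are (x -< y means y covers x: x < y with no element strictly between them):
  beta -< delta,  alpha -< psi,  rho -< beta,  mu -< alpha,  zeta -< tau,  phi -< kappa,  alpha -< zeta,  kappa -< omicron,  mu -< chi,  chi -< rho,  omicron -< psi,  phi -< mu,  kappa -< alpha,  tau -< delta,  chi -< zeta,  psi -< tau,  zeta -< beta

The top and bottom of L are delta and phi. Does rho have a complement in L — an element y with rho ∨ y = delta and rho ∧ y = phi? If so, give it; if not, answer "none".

Need y with rho ∨ y = delta and rho ∧ y = phi.
Checking each element gives: omicron.

omicron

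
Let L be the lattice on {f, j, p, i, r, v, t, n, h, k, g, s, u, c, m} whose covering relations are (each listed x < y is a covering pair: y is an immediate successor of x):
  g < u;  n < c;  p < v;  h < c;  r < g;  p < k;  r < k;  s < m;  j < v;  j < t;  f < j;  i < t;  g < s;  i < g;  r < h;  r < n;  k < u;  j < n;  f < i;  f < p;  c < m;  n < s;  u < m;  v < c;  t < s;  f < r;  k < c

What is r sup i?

Common upper bounds of {r, i}: g, m, s, u.
The least among these is g.

g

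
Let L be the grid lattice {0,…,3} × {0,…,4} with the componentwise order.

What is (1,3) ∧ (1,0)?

Common lower bounds of {(1,3), (1,0)}: (0,0), (1,0).
The greatest among these is (1,0).

(1,0)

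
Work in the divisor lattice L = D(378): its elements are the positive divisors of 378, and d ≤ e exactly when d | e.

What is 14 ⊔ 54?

378

Common upper bounds of {14, 54}: 378.
The least among these is 378.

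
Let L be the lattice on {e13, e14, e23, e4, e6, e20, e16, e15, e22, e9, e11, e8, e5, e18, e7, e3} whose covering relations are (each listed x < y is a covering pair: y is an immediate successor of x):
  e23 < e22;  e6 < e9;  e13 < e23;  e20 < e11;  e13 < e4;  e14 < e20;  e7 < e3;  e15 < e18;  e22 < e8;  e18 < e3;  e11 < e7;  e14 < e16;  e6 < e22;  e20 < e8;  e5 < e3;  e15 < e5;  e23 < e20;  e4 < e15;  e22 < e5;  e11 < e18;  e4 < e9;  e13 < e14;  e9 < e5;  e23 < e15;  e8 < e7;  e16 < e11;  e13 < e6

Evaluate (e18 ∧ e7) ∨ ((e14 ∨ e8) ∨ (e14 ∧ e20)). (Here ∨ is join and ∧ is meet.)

e7

e18 ∧ e7 = e11
e14 ∨ e8 = e8
e14 ∧ e20 = e14
e8 ∨ e14 = e8
e11 ∨ e8 = e7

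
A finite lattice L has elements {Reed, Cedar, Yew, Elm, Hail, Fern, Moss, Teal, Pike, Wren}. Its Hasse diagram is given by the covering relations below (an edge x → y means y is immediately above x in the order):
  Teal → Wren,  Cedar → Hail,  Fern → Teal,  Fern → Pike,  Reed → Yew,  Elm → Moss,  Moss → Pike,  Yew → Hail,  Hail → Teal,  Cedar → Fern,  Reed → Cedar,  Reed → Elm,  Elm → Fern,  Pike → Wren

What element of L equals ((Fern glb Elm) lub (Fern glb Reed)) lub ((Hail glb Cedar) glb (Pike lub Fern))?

Fern

Fern ∧ Elm = Elm
Fern ∧ Reed = Reed
Elm ∨ Reed = Elm
Hail ∧ Cedar = Cedar
Pike ∨ Fern = Pike
Cedar ∧ Pike = Cedar
Elm ∨ Cedar = Fern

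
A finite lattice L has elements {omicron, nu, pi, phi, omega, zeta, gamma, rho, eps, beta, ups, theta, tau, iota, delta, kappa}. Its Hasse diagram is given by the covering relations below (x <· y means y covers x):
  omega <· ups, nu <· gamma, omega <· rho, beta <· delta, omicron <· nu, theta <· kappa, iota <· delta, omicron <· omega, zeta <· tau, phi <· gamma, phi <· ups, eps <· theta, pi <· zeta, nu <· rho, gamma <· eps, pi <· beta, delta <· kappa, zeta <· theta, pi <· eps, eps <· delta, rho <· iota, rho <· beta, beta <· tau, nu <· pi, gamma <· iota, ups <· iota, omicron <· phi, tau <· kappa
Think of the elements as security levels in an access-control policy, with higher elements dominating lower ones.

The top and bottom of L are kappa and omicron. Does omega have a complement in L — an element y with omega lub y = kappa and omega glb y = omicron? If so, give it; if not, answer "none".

theta

Need y with omega ∨ y = kappa and omega ∧ y = omicron.
Checking each element gives: theta.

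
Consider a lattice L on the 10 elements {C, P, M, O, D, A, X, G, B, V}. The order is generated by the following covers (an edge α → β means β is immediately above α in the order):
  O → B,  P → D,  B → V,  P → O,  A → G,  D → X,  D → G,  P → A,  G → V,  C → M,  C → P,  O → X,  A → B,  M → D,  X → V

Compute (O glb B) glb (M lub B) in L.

O ∧ B = O
M ∨ B = V
O ∧ V = O

O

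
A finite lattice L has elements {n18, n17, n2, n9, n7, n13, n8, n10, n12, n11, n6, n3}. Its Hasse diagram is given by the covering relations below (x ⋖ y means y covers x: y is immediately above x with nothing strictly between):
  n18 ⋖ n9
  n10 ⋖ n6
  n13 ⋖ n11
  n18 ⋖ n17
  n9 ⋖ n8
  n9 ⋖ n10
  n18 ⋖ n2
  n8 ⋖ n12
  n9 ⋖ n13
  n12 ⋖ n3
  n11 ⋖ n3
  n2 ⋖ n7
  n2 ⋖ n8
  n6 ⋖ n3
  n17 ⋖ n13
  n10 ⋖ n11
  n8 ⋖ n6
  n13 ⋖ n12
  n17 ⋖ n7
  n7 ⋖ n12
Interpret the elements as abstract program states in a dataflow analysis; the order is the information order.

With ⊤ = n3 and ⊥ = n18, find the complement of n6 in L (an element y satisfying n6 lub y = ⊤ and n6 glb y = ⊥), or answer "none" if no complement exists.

n17

Need y with n6 ∨ y = n3 and n6 ∧ y = n18.
Checking each element gives: n17.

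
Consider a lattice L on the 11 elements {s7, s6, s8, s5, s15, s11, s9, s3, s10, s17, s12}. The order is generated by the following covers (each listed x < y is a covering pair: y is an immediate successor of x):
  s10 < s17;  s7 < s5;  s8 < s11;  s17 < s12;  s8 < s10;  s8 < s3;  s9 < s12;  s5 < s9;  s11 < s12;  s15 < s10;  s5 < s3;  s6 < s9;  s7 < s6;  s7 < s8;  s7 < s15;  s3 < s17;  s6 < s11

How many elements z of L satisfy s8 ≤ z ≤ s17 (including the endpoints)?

The interval [s8, s17] = {s10, s17, s3, s8}, which has 4 elements.

4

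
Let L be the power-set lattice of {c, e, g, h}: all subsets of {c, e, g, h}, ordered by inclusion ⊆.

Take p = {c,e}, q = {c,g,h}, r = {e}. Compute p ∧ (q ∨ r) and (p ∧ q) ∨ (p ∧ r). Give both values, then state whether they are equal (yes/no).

q ∨ r = {c,e,g,h}, so p ∧ (q ∨ r) = {c,e} ∧ {c,e,g,h} = {c,e}.
p ∧ q = {c} and p ∧ r = {e}, so (p ∧ q) ∨ (p ∧ r) = {c} ∨ {e} = {c,e}.
Equal: yes.

{c,e}; {c,e}; yes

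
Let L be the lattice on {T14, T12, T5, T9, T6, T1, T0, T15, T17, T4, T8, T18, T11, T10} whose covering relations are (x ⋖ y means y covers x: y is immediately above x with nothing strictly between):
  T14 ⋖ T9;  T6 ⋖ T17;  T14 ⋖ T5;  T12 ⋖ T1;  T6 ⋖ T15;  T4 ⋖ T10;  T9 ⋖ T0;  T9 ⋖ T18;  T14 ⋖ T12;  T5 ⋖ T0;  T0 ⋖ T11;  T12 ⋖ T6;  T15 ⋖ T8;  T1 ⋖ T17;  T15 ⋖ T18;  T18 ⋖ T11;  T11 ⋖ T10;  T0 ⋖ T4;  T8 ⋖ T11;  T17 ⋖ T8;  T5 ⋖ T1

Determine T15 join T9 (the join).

T18

Common upper bounds of {T15, T9}: T10, T11, T18.
The least among these is T18.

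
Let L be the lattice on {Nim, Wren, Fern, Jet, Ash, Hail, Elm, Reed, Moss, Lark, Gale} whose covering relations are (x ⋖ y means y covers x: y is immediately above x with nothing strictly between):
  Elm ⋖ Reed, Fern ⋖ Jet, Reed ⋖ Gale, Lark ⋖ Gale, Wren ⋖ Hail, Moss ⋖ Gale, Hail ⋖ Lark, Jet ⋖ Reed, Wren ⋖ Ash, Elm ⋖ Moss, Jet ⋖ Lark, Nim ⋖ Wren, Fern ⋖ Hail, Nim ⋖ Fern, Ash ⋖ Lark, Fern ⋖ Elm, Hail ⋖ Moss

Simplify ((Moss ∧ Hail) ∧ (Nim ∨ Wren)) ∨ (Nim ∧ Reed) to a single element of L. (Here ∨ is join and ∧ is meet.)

Moss ∧ Hail = Hail
Nim ∨ Wren = Wren
Hail ∧ Wren = Wren
Nim ∧ Reed = Nim
Wren ∨ Nim = Wren

Wren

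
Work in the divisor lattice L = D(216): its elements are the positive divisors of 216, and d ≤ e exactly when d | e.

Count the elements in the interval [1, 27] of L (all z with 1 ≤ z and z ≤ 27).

The interval [1, 27] = {1, 27, 3, 9}, which has 4 elements.

4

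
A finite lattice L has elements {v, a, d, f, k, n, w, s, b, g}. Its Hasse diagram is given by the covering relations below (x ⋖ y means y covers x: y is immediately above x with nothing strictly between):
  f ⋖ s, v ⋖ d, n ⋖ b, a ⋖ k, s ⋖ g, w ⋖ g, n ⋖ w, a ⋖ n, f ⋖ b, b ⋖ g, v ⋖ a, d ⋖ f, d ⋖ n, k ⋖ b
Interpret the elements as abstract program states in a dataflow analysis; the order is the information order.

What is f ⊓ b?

f

Common lower bounds of {f, b}: d, f, v.
The greatest among these is f.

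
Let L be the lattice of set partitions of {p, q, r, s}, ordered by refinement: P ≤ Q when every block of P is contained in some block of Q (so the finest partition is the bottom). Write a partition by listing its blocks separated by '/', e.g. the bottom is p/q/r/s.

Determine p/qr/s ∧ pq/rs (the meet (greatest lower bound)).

p/q/r/s

The meet (common refinement) of p/qr/s and pq/rs intersects blocks pairwise, giving p/q/r/s.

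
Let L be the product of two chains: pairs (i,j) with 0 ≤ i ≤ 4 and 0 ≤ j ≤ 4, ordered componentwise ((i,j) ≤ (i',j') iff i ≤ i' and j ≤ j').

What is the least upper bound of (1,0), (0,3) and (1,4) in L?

(1,4)

In a product of chains, the join is componentwise max, giving (1,4).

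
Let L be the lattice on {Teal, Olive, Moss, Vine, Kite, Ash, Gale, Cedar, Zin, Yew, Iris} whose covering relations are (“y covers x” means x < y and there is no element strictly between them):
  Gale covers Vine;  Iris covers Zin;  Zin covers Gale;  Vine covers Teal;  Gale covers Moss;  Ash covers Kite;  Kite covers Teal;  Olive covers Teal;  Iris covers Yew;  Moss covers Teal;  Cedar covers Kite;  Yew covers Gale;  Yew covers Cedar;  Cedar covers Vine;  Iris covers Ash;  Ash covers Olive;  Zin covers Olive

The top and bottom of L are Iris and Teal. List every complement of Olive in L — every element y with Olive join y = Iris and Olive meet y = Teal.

Need y with Olive ∨ y = Iris and Olive ∧ y = Teal.
Checking each element gives: Cedar, Yew.

Cedar, Yew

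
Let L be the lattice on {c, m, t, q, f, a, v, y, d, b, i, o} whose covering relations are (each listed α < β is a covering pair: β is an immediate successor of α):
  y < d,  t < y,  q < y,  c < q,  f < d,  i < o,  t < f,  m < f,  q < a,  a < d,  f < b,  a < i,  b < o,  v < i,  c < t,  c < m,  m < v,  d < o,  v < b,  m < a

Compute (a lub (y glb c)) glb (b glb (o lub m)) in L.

m

y ∧ c = c
a ∨ c = a
o ∨ m = o
b ∧ o = b
a ∧ b = m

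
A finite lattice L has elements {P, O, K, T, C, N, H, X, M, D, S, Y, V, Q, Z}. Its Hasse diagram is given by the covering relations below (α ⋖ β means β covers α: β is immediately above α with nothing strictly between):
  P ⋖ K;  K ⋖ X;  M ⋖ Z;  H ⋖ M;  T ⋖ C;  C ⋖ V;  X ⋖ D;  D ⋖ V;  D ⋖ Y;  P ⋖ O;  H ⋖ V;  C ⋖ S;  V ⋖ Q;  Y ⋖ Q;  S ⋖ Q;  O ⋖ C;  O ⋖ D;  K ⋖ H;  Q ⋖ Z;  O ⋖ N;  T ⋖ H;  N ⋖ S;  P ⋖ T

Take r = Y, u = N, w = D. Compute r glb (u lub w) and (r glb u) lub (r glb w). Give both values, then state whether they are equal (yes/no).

u lub w = Q, so r glb (u lub w) = Y glb Q = Y.
r glb u = O and r glb w = D, so (r glb u) lub (r glb w) = O lub D = D.
Equal: no.

Y; D; no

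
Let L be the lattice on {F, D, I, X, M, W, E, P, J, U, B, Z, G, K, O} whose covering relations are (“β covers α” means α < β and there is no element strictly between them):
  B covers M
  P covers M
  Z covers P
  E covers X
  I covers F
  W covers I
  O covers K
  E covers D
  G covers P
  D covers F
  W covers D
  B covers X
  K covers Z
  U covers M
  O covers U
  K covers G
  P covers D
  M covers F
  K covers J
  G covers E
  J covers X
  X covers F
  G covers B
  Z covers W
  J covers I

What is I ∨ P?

Common upper bounds of {I, P}: K, O, Z.
The least among these is Z.

Z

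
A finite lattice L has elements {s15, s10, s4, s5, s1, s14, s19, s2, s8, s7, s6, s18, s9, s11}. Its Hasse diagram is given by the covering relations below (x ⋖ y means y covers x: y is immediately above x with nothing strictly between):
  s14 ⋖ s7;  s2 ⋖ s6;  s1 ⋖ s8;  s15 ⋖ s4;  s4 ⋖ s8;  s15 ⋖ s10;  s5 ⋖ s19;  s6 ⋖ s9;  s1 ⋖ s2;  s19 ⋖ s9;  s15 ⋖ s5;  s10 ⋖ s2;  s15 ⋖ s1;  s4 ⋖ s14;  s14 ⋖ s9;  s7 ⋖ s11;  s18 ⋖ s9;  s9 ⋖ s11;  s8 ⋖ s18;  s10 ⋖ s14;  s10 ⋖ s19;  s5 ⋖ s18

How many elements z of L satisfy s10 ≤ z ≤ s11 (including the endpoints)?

8

The interval [s10, s11] = {s10, s11, s14, s19, s2, s6, s7, s9}, which has 8 elements.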